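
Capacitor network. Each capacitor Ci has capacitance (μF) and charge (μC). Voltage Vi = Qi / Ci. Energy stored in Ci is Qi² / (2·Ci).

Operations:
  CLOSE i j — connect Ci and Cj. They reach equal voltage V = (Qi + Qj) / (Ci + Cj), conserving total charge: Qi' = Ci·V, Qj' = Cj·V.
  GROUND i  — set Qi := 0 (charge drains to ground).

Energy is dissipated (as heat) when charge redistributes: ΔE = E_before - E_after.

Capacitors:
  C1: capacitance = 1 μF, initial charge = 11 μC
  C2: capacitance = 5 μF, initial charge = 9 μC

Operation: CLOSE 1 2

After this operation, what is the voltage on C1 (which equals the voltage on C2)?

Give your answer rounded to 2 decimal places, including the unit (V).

Initial: C1(1μF, Q=11μC, V=11.00V), C2(5μF, Q=9μC, V=1.80V)
Op 1: CLOSE 1-2: Q_total=20.00, C_total=6.00, V=3.33; Q1=3.33, Q2=16.67; dissipated=35.267

Answer: 3.33 V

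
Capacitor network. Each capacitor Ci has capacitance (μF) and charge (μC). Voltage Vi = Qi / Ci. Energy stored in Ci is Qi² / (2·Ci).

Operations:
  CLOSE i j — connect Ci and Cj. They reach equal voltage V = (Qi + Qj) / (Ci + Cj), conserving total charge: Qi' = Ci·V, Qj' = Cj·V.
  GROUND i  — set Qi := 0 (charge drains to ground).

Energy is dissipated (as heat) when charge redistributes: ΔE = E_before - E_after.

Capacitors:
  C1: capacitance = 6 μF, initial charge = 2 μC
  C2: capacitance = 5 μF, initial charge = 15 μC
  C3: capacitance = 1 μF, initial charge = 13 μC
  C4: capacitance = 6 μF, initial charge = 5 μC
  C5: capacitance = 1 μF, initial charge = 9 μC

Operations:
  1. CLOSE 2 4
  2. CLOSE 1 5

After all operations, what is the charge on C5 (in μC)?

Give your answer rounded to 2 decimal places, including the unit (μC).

Answer: 1.57 μC

Derivation:
Initial: C1(6μF, Q=2μC, V=0.33V), C2(5μF, Q=15μC, V=3.00V), C3(1μF, Q=13μC, V=13.00V), C4(6μF, Q=5μC, V=0.83V), C5(1μF, Q=9μC, V=9.00V)
Op 1: CLOSE 2-4: Q_total=20.00, C_total=11.00, V=1.82; Q2=9.09, Q4=10.91; dissipated=6.402
Op 2: CLOSE 1-5: Q_total=11.00, C_total=7.00, V=1.57; Q1=9.43, Q5=1.57; dissipated=32.190
Final charges: Q1=9.43, Q2=9.09, Q3=13.00, Q4=10.91, Q5=1.57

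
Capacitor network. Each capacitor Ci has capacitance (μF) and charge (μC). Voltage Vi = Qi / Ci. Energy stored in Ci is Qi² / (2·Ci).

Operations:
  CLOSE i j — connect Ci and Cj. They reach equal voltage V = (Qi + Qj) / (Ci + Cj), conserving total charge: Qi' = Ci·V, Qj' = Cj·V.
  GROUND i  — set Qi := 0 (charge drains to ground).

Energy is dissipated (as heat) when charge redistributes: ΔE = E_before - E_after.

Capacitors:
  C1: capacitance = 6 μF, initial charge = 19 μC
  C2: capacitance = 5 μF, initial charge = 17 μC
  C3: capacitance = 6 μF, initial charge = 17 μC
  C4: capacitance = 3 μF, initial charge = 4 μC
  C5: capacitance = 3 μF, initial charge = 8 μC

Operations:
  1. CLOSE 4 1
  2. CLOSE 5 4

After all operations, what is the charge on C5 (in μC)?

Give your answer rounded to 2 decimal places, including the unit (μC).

Initial: C1(6μF, Q=19μC, V=3.17V), C2(5μF, Q=17μC, V=3.40V), C3(6μF, Q=17μC, V=2.83V), C4(3μF, Q=4μC, V=1.33V), C5(3μF, Q=8μC, V=2.67V)
Op 1: CLOSE 4-1: Q_total=23.00, C_total=9.00, V=2.56; Q4=7.67, Q1=15.33; dissipated=3.361
Op 2: CLOSE 5-4: Q_total=15.67, C_total=6.00, V=2.61; Q5=7.83, Q4=7.83; dissipated=0.009
Final charges: Q1=15.33, Q2=17.00, Q3=17.00, Q4=7.83, Q5=7.83

Answer: 7.83 μC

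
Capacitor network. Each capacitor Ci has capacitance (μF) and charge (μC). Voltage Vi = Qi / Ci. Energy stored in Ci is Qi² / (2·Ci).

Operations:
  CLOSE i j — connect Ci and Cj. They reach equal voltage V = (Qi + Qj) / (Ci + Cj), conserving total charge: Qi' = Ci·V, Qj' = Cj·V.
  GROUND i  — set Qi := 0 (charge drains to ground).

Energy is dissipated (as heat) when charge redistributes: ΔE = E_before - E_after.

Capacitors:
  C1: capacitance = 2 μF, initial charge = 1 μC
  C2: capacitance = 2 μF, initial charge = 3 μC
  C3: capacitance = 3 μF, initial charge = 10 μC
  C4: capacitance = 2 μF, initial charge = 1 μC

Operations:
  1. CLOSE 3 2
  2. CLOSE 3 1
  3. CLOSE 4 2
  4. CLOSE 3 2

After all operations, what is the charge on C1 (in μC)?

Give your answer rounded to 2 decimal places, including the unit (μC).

Answer: 3.52 μC

Derivation:
Initial: C1(2μF, Q=1μC, V=0.50V), C2(2μF, Q=3μC, V=1.50V), C3(3μF, Q=10μC, V=3.33V), C4(2μF, Q=1μC, V=0.50V)
Op 1: CLOSE 3-2: Q_total=13.00, C_total=5.00, V=2.60; Q3=7.80, Q2=5.20; dissipated=2.017
Op 2: CLOSE 3-1: Q_total=8.80, C_total=5.00, V=1.76; Q3=5.28, Q1=3.52; dissipated=2.646
Op 3: CLOSE 4-2: Q_total=6.20, C_total=4.00, V=1.55; Q4=3.10, Q2=3.10; dissipated=2.205
Op 4: CLOSE 3-2: Q_total=8.38, C_total=5.00, V=1.68; Q3=5.03, Q2=3.35; dissipated=0.026
Final charges: Q1=3.52, Q2=3.35, Q3=5.03, Q4=3.10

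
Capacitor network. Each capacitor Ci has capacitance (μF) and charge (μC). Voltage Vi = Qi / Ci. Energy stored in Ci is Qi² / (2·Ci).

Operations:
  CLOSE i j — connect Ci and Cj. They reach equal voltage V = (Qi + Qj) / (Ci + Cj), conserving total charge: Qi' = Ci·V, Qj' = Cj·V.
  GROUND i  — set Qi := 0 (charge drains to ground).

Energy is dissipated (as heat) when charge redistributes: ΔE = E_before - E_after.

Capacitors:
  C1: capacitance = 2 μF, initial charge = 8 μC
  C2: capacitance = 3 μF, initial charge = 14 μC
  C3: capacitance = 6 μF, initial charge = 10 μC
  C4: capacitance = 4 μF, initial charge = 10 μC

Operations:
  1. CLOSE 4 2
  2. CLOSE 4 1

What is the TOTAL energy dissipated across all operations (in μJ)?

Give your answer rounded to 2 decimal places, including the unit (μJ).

Answer: 4.24 μJ

Derivation:
Initial: C1(2μF, Q=8μC, V=4.00V), C2(3μF, Q=14μC, V=4.67V), C3(6μF, Q=10μC, V=1.67V), C4(4μF, Q=10μC, V=2.50V)
Op 1: CLOSE 4-2: Q_total=24.00, C_total=7.00, V=3.43; Q4=13.71, Q2=10.29; dissipated=4.024
Op 2: CLOSE 4-1: Q_total=21.71, C_total=6.00, V=3.62; Q4=14.48, Q1=7.24; dissipated=0.218
Total dissipated: 4.241 μJ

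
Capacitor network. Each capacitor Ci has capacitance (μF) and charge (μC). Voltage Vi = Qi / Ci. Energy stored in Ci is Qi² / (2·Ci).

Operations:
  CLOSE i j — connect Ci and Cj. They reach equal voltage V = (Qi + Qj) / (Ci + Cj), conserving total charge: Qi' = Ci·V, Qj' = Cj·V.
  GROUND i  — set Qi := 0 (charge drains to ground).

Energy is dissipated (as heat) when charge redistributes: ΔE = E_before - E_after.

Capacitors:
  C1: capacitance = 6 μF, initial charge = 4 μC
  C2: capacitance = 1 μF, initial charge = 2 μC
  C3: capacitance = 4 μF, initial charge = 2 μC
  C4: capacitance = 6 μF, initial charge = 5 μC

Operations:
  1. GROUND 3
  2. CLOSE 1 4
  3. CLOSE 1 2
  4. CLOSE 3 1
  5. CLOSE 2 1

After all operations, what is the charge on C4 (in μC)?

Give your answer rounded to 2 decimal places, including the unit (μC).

Answer: 4.50 μC

Derivation:
Initial: C1(6μF, Q=4μC, V=0.67V), C2(1μF, Q=2μC, V=2.00V), C3(4μF, Q=2μC, V=0.50V), C4(6μF, Q=5μC, V=0.83V)
Op 1: GROUND 3: Q3=0; energy lost=0.500
Op 2: CLOSE 1-4: Q_total=9.00, C_total=12.00, V=0.75; Q1=4.50, Q4=4.50; dissipated=0.042
Op 3: CLOSE 1-2: Q_total=6.50, C_total=7.00, V=0.93; Q1=5.57, Q2=0.93; dissipated=0.670
Op 4: CLOSE 3-1: Q_total=5.57, C_total=10.00, V=0.56; Q3=2.23, Q1=3.34; dissipated=1.035
Op 5: CLOSE 2-1: Q_total=4.27, C_total=7.00, V=0.61; Q2=0.61, Q1=3.66; dissipated=0.059
Final charges: Q1=3.66, Q2=0.61, Q3=2.23, Q4=4.50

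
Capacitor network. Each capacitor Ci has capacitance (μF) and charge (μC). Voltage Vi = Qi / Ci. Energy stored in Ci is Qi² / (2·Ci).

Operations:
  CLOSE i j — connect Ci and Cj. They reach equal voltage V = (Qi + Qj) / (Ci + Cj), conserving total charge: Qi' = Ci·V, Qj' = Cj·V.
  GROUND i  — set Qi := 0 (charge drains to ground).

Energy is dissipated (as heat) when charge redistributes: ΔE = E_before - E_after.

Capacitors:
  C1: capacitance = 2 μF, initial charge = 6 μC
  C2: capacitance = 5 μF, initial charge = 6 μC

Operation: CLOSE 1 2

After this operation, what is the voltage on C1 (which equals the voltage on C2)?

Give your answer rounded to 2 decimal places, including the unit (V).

Answer: 1.71 V

Derivation:
Initial: C1(2μF, Q=6μC, V=3.00V), C2(5μF, Q=6μC, V=1.20V)
Op 1: CLOSE 1-2: Q_total=12.00, C_total=7.00, V=1.71; Q1=3.43, Q2=8.57; dissipated=2.314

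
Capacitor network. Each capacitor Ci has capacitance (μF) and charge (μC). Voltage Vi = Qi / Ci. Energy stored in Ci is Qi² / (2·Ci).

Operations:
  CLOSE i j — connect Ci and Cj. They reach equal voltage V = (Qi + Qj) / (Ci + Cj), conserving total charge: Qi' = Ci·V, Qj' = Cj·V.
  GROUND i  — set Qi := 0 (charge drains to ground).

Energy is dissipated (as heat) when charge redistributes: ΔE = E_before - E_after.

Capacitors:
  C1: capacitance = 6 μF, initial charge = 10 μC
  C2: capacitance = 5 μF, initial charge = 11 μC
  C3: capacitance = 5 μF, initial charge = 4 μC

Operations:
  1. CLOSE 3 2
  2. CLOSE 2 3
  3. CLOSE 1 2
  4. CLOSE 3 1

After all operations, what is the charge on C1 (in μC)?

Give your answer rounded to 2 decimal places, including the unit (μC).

Answer: 9.30 μC

Derivation:
Initial: C1(6μF, Q=10μC, V=1.67V), C2(5μF, Q=11μC, V=2.20V), C3(5μF, Q=4μC, V=0.80V)
Op 1: CLOSE 3-2: Q_total=15.00, C_total=10.00, V=1.50; Q3=7.50, Q2=7.50; dissipated=2.450
Op 2: CLOSE 2-3: Q_total=15.00, C_total=10.00, V=1.50; Q2=7.50, Q3=7.50; dissipated=0.000
Op 3: CLOSE 1-2: Q_total=17.50, C_total=11.00, V=1.59; Q1=9.55, Q2=7.95; dissipated=0.038
Op 4: CLOSE 3-1: Q_total=17.05, C_total=11.00, V=1.55; Q3=7.75, Q1=9.30; dissipated=0.011
Final charges: Q1=9.30, Q2=7.95, Q3=7.75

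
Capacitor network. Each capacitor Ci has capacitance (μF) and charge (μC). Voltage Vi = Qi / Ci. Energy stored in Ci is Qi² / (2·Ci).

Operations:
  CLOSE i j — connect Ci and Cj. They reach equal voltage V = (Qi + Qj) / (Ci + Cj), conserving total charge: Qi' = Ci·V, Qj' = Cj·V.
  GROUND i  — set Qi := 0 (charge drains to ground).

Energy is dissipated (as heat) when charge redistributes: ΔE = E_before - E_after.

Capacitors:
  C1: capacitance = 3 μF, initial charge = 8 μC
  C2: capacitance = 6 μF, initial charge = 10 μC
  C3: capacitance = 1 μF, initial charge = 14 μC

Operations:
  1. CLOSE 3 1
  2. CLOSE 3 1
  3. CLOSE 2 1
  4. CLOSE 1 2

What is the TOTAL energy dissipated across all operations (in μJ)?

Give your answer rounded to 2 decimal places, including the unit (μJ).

Initial: C1(3μF, Q=8μC, V=2.67V), C2(6μF, Q=10μC, V=1.67V), C3(1μF, Q=14μC, V=14.00V)
Op 1: CLOSE 3-1: Q_total=22.00, C_total=4.00, V=5.50; Q3=5.50, Q1=16.50; dissipated=48.167
Op 2: CLOSE 3-1: Q_total=22.00, C_total=4.00, V=5.50; Q3=5.50, Q1=16.50; dissipated=0.000
Op 3: CLOSE 2-1: Q_total=26.50, C_total=9.00, V=2.94; Q2=17.67, Q1=8.83; dissipated=14.694
Op 4: CLOSE 1-2: Q_total=26.50, C_total=9.00, V=2.94; Q1=8.83, Q2=17.67; dissipated=0.000
Total dissipated: 62.861 μJ

Answer: 62.86 μJ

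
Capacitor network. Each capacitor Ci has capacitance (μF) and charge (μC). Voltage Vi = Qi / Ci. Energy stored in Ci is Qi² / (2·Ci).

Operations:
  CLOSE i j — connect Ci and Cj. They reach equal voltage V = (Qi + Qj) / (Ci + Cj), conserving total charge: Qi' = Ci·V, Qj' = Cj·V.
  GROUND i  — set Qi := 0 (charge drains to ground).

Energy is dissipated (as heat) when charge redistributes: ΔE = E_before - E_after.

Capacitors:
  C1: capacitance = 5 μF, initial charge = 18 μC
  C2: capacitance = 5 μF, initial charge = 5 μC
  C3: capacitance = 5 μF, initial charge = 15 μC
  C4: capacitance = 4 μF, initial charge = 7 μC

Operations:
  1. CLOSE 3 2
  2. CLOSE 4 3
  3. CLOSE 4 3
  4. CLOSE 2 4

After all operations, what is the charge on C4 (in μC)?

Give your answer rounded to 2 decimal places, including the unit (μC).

Initial: C1(5μF, Q=18μC, V=3.60V), C2(5μF, Q=5μC, V=1.00V), C3(5μF, Q=15μC, V=3.00V), C4(4μF, Q=7μC, V=1.75V)
Op 1: CLOSE 3-2: Q_total=20.00, C_total=10.00, V=2.00; Q3=10.00, Q2=10.00; dissipated=5.000
Op 2: CLOSE 4-3: Q_total=17.00, C_total=9.00, V=1.89; Q4=7.56, Q3=9.44; dissipated=0.069
Op 3: CLOSE 4-3: Q_total=17.00, C_total=9.00, V=1.89; Q4=7.56, Q3=9.44; dissipated=0.000
Op 4: CLOSE 2-4: Q_total=17.56, C_total=9.00, V=1.95; Q2=9.75, Q4=7.80; dissipated=0.014
Final charges: Q1=18.00, Q2=9.75, Q3=9.44, Q4=7.80

Answer: 7.80 μC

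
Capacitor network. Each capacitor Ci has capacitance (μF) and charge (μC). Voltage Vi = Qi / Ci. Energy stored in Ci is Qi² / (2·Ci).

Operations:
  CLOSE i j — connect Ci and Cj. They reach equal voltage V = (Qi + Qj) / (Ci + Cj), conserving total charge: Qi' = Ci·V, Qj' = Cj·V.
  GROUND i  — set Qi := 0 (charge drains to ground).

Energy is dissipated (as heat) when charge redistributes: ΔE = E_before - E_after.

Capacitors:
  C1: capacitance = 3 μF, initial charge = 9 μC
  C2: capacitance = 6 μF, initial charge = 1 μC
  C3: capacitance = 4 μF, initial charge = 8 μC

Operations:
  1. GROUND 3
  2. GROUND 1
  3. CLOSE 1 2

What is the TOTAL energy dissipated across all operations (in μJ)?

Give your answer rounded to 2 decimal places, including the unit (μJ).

Answer: 21.53 μJ

Derivation:
Initial: C1(3μF, Q=9μC, V=3.00V), C2(6μF, Q=1μC, V=0.17V), C3(4μF, Q=8μC, V=2.00V)
Op 1: GROUND 3: Q3=0; energy lost=8.000
Op 2: GROUND 1: Q1=0; energy lost=13.500
Op 3: CLOSE 1-2: Q_total=1.00, C_total=9.00, V=0.11; Q1=0.33, Q2=0.67; dissipated=0.028
Total dissipated: 21.528 μJ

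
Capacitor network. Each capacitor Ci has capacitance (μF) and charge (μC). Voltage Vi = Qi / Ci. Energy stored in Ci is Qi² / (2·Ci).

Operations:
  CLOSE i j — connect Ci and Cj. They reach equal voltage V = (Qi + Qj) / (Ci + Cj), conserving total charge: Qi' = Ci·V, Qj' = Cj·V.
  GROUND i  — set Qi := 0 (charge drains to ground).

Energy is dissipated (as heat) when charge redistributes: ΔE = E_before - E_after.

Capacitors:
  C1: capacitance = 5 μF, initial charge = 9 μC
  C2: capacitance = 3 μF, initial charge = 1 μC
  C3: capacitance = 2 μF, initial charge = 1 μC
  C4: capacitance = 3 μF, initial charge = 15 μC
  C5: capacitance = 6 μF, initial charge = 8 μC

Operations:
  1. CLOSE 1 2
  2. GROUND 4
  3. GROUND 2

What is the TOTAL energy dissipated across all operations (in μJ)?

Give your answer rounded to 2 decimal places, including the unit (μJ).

Answer: 41.86 μJ

Derivation:
Initial: C1(5μF, Q=9μC, V=1.80V), C2(3μF, Q=1μC, V=0.33V), C3(2μF, Q=1μC, V=0.50V), C4(3μF, Q=15μC, V=5.00V), C5(6μF, Q=8μC, V=1.33V)
Op 1: CLOSE 1-2: Q_total=10.00, C_total=8.00, V=1.25; Q1=6.25, Q2=3.75; dissipated=2.017
Op 2: GROUND 4: Q4=0; energy lost=37.500
Op 3: GROUND 2: Q2=0; energy lost=2.344
Total dissipated: 41.860 μJ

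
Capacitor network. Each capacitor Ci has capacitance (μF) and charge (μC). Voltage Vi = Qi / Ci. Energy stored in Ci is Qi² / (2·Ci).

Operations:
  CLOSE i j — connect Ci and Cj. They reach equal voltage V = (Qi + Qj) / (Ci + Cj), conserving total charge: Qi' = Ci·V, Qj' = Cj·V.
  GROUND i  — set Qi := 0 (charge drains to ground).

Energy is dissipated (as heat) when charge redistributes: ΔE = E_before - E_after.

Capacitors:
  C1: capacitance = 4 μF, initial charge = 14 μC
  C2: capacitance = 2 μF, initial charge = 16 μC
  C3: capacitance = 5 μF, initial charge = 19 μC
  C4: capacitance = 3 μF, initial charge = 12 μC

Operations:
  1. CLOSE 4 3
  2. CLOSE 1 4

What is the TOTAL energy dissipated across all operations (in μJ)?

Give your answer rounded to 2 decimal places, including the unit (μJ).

Answer: 0.16 μJ

Derivation:
Initial: C1(4μF, Q=14μC, V=3.50V), C2(2μF, Q=16μC, V=8.00V), C3(5μF, Q=19μC, V=3.80V), C4(3μF, Q=12μC, V=4.00V)
Op 1: CLOSE 4-3: Q_total=31.00, C_total=8.00, V=3.88; Q4=11.62, Q3=19.38; dissipated=0.037
Op 2: CLOSE 1-4: Q_total=25.62, C_total=7.00, V=3.66; Q1=14.64, Q4=10.98; dissipated=0.121
Total dissipated: 0.158 μJ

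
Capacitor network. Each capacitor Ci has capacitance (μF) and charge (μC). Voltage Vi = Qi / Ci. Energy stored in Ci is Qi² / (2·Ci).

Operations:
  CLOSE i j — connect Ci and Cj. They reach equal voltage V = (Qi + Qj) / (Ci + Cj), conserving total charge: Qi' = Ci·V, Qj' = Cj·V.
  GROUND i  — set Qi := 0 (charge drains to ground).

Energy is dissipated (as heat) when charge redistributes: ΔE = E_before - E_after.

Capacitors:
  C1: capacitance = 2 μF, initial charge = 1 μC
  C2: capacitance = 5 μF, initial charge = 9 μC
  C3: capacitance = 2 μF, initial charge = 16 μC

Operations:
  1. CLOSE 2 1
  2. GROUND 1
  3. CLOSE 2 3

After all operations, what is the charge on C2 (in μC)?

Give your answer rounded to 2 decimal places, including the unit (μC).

Answer: 16.53 μC

Derivation:
Initial: C1(2μF, Q=1μC, V=0.50V), C2(5μF, Q=9μC, V=1.80V), C3(2μF, Q=16μC, V=8.00V)
Op 1: CLOSE 2-1: Q_total=10.00, C_total=7.00, V=1.43; Q2=7.14, Q1=2.86; dissipated=1.207
Op 2: GROUND 1: Q1=0; energy lost=2.041
Op 3: CLOSE 2-3: Q_total=23.14, C_total=7.00, V=3.31; Q2=16.53, Q3=6.61; dissipated=30.845
Final charges: Q1=0.00, Q2=16.53, Q3=6.61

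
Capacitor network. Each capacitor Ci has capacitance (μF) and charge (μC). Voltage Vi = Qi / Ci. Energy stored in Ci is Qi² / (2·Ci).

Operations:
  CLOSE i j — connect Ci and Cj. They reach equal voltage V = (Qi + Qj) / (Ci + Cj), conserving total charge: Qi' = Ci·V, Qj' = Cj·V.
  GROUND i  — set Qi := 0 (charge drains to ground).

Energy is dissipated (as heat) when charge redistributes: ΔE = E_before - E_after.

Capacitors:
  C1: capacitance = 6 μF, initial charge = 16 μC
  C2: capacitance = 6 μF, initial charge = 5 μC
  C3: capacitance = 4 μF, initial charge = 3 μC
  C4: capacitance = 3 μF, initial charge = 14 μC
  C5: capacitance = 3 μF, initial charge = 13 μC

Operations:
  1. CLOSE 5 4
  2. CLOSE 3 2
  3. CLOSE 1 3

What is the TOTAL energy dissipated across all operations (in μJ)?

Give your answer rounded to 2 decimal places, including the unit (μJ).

Answer: 4.27 μJ

Derivation:
Initial: C1(6μF, Q=16μC, V=2.67V), C2(6μF, Q=5μC, V=0.83V), C3(4μF, Q=3μC, V=0.75V), C4(3μF, Q=14μC, V=4.67V), C5(3μF, Q=13μC, V=4.33V)
Op 1: CLOSE 5-4: Q_total=27.00, C_total=6.00, V=4.50; Q5=13.50, Q4=13.50; dissipated=0.083
Op 2: CLOSE 3-2: Q_total=8.00, C_total=10.00, V=0.80; Q3=3.20, Q2=4.80; dissipated=0.008
Op 3: CLOSE 1-3: Q_total=19.20, C_total=10.00, V=1.92; Q1=11.52, Q3=7.68; dissipated=4.181
Total dissipated: 4.273 μJ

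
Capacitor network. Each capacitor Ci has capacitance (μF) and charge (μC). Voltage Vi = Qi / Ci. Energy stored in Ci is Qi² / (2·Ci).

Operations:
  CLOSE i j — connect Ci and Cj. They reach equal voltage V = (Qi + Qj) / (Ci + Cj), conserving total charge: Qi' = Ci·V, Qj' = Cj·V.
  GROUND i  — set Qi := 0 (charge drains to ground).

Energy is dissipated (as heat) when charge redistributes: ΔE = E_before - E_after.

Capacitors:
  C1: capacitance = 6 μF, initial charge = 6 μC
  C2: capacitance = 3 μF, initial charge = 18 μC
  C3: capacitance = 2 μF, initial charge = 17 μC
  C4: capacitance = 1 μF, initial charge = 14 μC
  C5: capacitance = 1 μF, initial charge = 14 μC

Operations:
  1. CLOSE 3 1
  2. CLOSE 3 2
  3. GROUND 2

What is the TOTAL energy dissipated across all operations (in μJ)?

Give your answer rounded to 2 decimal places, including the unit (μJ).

Initial: C1(6μF, Q=6μC, V=1.00V), C2(3μF, Q=18μC, V=6.00V), C3(2μF, Q=17μC, V=8.50V), C4(1μF, Q=14μC, V=14.00V), C5(1μF, Q=14μC, V=14.00V)
Op 1: CLOSE 3-1: Q_total=23.00, C_total=8.00, V=2.88; Q3=5.75, Q1=17.25; dissipated=42.188
Op 2: CLOSE 3-2: Q_total=23.75, C_total=5.00, V=4.75; Q3=9.50, Q2=14.25; dissipated=5.859
Op 3: GROUND 2: Q2=0; energy lost=33.844
Total dissipated: 81.891 μJ

Answer: 81.89 μJ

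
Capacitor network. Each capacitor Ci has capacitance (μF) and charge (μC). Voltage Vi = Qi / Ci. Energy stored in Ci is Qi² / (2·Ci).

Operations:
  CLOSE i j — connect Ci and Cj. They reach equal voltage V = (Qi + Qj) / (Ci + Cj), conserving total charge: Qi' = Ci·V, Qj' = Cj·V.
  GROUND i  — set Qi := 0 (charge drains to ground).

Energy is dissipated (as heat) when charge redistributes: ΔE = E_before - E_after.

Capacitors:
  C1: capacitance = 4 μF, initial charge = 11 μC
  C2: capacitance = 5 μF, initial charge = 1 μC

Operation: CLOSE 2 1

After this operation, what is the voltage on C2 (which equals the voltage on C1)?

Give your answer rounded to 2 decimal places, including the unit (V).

Answer: 1.33 V

Derivation:
Initial: C1(4μF, Q=11μC, V=2.75V), C2(5μF, Q=1μC, V=0.20V)
Op 1: CLOSE 2-1: Q_total=12.00, C_total=9.00, V=1.33; Q2=6.67, Q1=5.33; dissipated=7.225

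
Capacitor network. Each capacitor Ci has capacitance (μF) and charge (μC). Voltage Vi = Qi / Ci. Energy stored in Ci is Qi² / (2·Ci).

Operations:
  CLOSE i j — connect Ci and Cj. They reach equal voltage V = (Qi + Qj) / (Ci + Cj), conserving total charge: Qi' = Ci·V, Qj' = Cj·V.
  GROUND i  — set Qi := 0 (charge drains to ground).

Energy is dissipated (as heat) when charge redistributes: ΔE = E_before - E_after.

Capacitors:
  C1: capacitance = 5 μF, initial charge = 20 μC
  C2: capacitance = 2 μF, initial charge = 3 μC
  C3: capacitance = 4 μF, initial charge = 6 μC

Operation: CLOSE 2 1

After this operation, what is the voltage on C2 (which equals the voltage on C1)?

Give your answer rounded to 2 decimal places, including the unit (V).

Initial: C1(5μF, Q=20μC, V=4.00V), C2(2μF, Q=3μC, V=1.50V), C3(4μF, Q=6μC, V=1.50V)
Op 1: CLOSE 2-1: Q_total=23.00, C_total=7.00, V=3.29; Q2=6.57, Q1=16.43; dissipated=4.464

Answer: 3.29 V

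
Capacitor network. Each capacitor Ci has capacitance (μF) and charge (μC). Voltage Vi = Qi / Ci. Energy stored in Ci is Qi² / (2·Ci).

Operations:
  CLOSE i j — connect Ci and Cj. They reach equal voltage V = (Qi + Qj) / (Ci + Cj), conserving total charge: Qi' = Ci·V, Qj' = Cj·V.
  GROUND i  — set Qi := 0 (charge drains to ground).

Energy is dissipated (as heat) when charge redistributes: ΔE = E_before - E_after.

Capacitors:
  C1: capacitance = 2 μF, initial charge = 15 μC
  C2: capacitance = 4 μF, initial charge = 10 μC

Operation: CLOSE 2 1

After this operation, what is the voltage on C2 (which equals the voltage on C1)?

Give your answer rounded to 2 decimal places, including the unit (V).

Answer: 4.17 V

Derivation:
Initial: C1(2μF, Q=15μC, V=7.50V), C2(4μF, Q=10μC, V=2.50V)
Op 1: CLOSE 2-1: Q_total=25.00, C_total=6.00, V=4.17; Q2=16.67, Q1=8.33; dissipated=16.667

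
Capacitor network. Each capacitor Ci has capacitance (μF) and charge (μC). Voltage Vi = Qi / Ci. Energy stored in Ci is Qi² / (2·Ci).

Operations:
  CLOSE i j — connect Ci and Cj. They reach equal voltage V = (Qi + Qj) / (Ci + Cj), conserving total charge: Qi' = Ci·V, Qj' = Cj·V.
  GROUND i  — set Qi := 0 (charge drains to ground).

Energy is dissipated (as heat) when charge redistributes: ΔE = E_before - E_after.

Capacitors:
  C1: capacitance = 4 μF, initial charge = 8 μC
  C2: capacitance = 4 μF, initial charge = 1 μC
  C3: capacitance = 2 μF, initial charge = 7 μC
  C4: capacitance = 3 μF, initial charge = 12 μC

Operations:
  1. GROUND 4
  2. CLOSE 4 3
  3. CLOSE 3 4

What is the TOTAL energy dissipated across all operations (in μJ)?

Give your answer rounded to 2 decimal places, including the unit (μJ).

Answer: 31.35 μJ

Derivation:
Initial: C1(4μF, Q=8μC, V=2.00V), C2(4μF, Q=1μC, V=0.25V), C3(2μF, Q=7μC, V=3.50V), C4(3μF, Q=12μC, V=4.00V)
Op 1: GROUND 4: Q4=0; energy lost=24.000
Op 2: CLOSE 4-3: Q_total=7.00, C_total=5.00, V=1.40; Q4=4.20, Q3=2.80; dissipated=7.350
Op 3: CLOSE 3-4: Q_total=7.00, C_total=5.00, V=1.40; Q3=2.80, Q4=4.20; dissipated=0.000
Total dissipated: 31.350 μJ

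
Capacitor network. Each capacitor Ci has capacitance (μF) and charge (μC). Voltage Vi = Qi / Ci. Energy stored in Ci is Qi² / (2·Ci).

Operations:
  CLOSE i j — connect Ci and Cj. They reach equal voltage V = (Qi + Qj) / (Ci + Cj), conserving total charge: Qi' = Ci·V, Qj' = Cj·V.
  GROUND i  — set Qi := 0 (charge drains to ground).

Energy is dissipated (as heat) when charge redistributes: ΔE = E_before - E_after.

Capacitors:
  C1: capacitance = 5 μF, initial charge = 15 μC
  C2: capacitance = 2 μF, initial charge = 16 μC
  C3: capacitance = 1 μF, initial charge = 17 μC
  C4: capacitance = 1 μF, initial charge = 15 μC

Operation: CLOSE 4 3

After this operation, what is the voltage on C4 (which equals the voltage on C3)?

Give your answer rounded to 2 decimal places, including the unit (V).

Answer: 16.00 V

Derivation:
Initial: C1(5μF, Q=15μC, V=3.00V), C2(2μF, Q=16μC, V=8.00V), C3(1μF, Q=17μC, V=17.00V), C4(1μF, Q=15μC, V=15.00V)
Op 1: CLOSE 4-3: Q_total=32.00, C_total=2.00, V=16.00; Q4=16.00, Q3=16.00; dissipated=1.000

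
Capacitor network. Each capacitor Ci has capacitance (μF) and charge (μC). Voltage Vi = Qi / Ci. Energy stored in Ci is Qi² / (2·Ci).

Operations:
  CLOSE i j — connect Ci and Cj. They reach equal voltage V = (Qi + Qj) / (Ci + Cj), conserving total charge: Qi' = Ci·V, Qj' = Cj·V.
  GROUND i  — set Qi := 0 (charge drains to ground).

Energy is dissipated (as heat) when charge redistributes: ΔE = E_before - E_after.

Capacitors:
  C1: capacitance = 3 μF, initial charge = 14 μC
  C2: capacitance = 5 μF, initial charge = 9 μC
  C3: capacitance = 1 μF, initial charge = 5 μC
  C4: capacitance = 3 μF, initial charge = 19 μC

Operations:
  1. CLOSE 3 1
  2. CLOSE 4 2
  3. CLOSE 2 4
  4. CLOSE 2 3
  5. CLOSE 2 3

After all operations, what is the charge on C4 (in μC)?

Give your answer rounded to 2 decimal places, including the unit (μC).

Initial: C1(3μF, Q=14μC, V=4.67V), C2(5μF, Q=9μC, V=1.80V), C3(1μF, Q=5μC, V=5.00V), C4(3μF, Q=19μC, V=6.33V)
Op 1: CLOSE 3-1: Q_total=19.00, C_total=4.00, V=4.75; Q3=4.75, Q1=14.25; dissipated=0.042
Op 2: CLOSE 4-2: Q_total=28.00, C_total=8.00, V=3.50; Q4=10.50, Q2=17.50; dissipated=19.267
Op 3: CLOSE 2-4: Q_total=28.00, C_total=8.00, V=3.50; Q2=17.50, Q4=10.50; dissipated=0.000
Op 4: CLOSE 2-3: Q_total=22.25, C_total=6.00, V=3.71; Q2=18.54, Q3=3.71; dissipated=0.651
Op 5: CLOSE 2-3: Q_total=22.25, C_total=6.00, V=3.71; Q2=18.54, Q3=3.71; dissipated=0.000
Final charges: Q1=14.25, Q2=18.54, Q3=3.71, Q4=10.50

Answer: 10.50 μC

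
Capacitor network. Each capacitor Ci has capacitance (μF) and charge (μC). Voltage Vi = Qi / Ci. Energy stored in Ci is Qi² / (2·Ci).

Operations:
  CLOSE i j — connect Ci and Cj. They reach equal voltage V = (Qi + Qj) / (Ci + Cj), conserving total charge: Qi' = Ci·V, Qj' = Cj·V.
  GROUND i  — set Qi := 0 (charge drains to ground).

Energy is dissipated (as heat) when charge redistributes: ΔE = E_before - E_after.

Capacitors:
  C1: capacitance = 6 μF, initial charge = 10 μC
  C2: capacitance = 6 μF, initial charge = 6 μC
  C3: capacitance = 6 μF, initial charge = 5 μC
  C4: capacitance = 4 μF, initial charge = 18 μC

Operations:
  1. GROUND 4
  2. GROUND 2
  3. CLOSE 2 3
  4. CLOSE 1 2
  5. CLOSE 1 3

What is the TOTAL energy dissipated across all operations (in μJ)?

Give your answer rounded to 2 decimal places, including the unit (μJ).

Initial: C1(6μF, Q=10μC, V=1.67V), C2(6μF, Q=6μC, V=1.00V), C3(6μF, Q=5μC, V=0.83V), C4(4μF, Q=18μC, V=4.50V)
Op 1: GROUND 4: Q4=0; energy lost=40.500
Op 2: GROUND 2: Q2=0; energy lost=3.000
Op 3: CLOSE 2-3: Q_total=5.00, C_total=12.00, V=0.42; Q2=2.50, Q3=2.50; dissipated=1.042
Op 4: CLOSE 1-2: Q_total=12.50, C_total=12.00, V=1.04; Q1=6.25, Q2=6.25; dissipated=2.344
Op 5: CLOSE 1-3: Q_total=8.75, C_total=12.00, V=0.73; Q1=4.38, Q3=4.38; dissipated=0.586
Total dissipated: 47.471 μJ

Answer: 47.47 μJ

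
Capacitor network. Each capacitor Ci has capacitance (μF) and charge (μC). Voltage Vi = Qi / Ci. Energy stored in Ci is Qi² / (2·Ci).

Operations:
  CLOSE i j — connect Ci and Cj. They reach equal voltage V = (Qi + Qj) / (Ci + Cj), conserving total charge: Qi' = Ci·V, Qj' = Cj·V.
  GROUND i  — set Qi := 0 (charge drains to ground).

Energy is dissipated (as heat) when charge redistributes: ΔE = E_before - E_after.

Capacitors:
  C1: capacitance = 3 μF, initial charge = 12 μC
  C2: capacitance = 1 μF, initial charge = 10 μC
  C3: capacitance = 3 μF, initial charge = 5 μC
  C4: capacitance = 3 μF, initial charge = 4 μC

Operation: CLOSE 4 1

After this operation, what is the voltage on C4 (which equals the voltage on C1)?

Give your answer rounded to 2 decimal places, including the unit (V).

Initial: C1(3μF, Q=12μC, V=4.00V), C2(1μF, Q=10μC, V=10.00V), C3(3μF, Q=5μC, V=1.67V), C4(3μF, Q=4μC, V=1.33V)
Op 1: CLOSE 4-1: Q_total=16.00, C_total=6.00, V=2.67; Q4=8.00, Q1=8.00; dissipated=5.333

Answer: 2.67 V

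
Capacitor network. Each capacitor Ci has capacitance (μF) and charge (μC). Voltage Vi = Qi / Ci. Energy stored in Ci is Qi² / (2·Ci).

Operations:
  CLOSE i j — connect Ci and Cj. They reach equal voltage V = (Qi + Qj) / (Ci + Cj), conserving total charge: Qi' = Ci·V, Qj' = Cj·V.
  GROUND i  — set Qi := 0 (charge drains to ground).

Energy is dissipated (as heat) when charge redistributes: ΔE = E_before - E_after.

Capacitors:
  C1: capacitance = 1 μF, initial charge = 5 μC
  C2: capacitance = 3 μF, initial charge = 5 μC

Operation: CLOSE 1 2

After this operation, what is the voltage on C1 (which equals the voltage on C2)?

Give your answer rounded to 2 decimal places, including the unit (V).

Initial: C1(1μF, Q=5μC, V=5.00V), C2(3μF, Q=5μC, V=1.67V)
Op 1: CLOSE 1-2: Q_total=10.00, C_total=4.00, V=2.50; Q1=2.50, Q2=7.50; dissipated=4.167

Answer: 2.50 V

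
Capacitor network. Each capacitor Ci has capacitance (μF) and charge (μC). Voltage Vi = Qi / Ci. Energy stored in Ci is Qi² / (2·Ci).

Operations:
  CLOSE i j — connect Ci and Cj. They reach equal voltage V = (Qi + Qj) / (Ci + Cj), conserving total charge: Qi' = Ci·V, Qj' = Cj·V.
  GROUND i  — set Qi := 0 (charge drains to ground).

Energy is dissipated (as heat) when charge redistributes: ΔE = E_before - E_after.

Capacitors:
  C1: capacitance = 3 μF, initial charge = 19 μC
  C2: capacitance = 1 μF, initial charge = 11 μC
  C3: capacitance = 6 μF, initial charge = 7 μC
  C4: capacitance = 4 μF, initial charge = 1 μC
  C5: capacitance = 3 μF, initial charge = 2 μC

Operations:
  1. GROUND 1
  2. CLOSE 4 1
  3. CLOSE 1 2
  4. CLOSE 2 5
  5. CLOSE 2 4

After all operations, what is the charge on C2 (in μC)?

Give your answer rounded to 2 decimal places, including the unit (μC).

Initial: C1(3μF, Q=19μC, V=6.33V), C2(1μF, Q=11μC, V=11.00V), C3(6μF, Q=7μC, V=1.17V), C4(4μF, Q=1μC, V=0.25V), C5(3μF, Q=2μC, V=0.67V)
Op 1: GROUND 1: Q1=0; energy lost=60.167
Op 2: CLOSE 4-1: Q_total=1.00, C_total=7.00, V=0.14; Q4=0.57, Q1=0.43; dissipated=0.054
Op 3: CLOSE 1-2: Q_total=11.43, C_total=4.00, V=2.86; Q1=8.57, Q2=2.86; dissipated=44.204
Op 4: CLOSE 2-5: Q_total=4.86, C_total=4.00, V=1.21; Q2=1.21, Q5=3.64; dissipated=1.799
Op 5: CLOSE 2-4: Q_total=1.79, C_total=5.00, V=0.36; Q2=0.36, Q4=1.43; dissipated=0.459
Final charges: Q1=8.57, Q2=0.36, Q3=7.00, Q4=1.43, Q5=3.64

Answer: 0.36 μC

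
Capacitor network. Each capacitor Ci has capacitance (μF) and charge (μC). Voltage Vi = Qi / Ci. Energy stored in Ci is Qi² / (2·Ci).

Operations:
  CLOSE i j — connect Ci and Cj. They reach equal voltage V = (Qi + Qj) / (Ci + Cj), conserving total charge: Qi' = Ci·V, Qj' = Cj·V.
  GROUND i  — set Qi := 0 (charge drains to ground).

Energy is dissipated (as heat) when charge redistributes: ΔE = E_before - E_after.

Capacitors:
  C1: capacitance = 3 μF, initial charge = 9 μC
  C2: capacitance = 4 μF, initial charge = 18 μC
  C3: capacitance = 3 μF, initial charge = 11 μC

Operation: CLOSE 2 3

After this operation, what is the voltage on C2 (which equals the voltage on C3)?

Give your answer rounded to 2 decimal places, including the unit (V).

Initial: C1(3μF, Q=9μC, V=3.00V), C2(4μF, Q=18μC, V=4.50V), C3(3μF, Q=11μC, V=3.67V)
Op 1: CLOSE 2-3: Q_total=29.00, C_total=7.00, V=4.14; Q2=16.57, Q3=12.43; dissipated=0.595

Answer: 4.14 V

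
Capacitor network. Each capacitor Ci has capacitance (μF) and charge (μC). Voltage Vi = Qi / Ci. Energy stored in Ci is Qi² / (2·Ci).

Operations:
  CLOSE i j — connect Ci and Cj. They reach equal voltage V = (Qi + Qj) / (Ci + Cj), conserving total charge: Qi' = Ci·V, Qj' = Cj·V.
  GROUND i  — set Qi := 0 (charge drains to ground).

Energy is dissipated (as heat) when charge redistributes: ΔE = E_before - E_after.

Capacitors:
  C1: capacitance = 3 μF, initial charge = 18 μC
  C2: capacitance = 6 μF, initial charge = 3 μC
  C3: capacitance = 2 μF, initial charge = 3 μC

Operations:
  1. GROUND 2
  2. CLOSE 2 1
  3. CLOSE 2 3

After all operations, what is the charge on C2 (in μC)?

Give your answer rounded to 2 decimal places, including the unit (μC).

Answer: 11.25 μC

Derivation:
Initial: C1(3μF, Q=18μC, V=6.00V), C2(6μF, Q=3μC, V=0.50V), C3(2μF, Q=3μC, V=1.50V)
Op 1: GROUND 2: Q2=0; energy lost=0.750
Op 2: CLOSE 2-1: Q_total=18.00, C_total=9.00, V=2.00; Q2=12.00, Q1=6.00; dissipated=36.000
Op 3: CLOSE 2-3: Q_total=15.00, C_total=8.00, V=1.88; Q2=11.25, Q3=3.75; dissipated=0.188
Final charges: Q1=6.00, Q2=11.25, Q3=3.75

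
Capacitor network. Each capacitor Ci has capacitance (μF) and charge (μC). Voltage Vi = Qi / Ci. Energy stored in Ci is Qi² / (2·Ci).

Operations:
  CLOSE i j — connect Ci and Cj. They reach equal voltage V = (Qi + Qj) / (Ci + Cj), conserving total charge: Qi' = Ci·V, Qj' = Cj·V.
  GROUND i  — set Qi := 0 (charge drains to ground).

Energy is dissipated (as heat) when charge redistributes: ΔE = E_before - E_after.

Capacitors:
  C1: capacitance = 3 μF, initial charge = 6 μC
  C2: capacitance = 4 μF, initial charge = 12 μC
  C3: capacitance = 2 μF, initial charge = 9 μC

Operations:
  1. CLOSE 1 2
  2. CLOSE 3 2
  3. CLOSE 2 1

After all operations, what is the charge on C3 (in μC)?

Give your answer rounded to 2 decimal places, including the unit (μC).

Initial: C1(3μF, Q=6μC, V=2.00V), C2(4μF, Q=12μC, V=3.00V), C3(2μF, Q=9μC, V=4.50V)
Op 1: CLOSE 1-2: Q_total=18.00, C_total=7.00, V=2.57; Q1=7.71, Q2=10.29; dissipated=0.857
Op 2: CLOSE 3-2: Q_total=19.29, C_total=6.00, V=3.21; Q3=6.43, Q2=12.86; dissipated=2.480
Op 3: CLOSE 2-1: Q_total=20.57, C_total=7.00, V=2.94; Q2=11.76, Q1=8.82; dissipated=0.354
Final charges: Q1=8.82, Q2=11.76, Q3=6.43

Answer: 6.43 μC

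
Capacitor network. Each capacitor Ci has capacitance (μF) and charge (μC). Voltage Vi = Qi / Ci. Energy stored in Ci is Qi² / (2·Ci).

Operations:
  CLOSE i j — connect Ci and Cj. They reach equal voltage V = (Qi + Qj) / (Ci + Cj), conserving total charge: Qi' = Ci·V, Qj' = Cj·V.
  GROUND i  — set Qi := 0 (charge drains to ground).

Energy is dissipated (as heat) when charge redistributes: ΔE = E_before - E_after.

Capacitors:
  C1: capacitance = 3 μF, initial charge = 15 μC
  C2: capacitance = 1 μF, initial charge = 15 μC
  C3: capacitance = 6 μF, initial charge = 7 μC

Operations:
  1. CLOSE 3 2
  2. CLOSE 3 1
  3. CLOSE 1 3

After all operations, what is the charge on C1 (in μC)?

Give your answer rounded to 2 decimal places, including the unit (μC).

Answer: 11.29 μC

Derivation:
Initial: C1(3μF, Q=15μC, V=5.00V), C2(1μF, Q=15μC, V=15.00V), C3(6μF, Q=7μC, V=1.17V)
Op 1: CLOSE 3-2: Q_total=22.00, C_total=7.00, V=3.14; Q3=18.86, Q2=3.14; dissipated=82.012
Op 2: CLOSE 3-1: Q_total=33.86, C_total=9.00, V=3.76; Q3=22.57, Q1=11.29; dissipated=3.449
Op 3: CLOSE 1-3: Q_total=33.86, C_total=9.00, V=3.76; Q1=11.29, Q3=22.57; dissipated=0.000
Final charges: Q1=11.29, Q2=3.14, Q3=22.57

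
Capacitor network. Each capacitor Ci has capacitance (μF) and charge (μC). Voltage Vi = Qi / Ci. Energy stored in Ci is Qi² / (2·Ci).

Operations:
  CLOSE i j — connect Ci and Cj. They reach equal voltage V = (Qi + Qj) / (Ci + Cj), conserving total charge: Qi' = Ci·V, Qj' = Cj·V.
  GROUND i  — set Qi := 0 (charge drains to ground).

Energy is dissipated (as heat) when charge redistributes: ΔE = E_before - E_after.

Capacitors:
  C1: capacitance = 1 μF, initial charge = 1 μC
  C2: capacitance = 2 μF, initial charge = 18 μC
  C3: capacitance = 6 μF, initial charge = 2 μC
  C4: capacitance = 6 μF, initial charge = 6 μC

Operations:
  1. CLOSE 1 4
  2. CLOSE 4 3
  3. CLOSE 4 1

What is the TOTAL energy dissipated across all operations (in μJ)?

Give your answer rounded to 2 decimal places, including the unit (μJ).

Answer: 0.71 μJ

Derivation:
Initial: C1(1μF, Q=1μC, V=1.00V), C2(2μF, Q=18μC, V=9.00V), C3(6μF, Q=2μC, V=0.33V), C4(6μF, Q=6μC, V=1.00V)
Op 1: CLOSE 1-4: Q_total=7.00, C_total=7.00, V=1.00; Q1=1.00, Q4=6.00; dissipated=0.000
Op 2: CLOSE 4-3: Q_total=8.00, C_total=12.00, V=0.67; Q4=4.00, Q3=4.00; dissipated=0.667
Op 3: CLOSE 4-1: Q_total=5.00, C_total=7.00, V=0.71; Q4=4.29, Q1=0.71; dissipated=0.048
Total dissipated: 0.714 μJ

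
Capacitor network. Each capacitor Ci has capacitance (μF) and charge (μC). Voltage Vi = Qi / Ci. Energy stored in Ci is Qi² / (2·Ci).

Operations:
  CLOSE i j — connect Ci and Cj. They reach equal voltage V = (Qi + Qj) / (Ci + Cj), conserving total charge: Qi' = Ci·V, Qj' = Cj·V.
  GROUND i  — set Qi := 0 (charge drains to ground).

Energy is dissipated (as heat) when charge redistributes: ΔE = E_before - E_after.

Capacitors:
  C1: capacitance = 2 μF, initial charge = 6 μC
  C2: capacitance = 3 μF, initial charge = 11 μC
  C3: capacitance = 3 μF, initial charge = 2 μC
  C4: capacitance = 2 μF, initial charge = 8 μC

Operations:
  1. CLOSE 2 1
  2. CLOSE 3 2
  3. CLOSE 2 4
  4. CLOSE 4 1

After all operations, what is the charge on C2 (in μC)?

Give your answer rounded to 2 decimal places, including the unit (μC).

Answer: 8.46 μC

Derivation:
Initial: C1(2μF, Q=6μC, V=3.00V), C2(3μF, Q=11μC, V=3.67V), C3(3μF, Q=2μC, V=0.67V), C4(2μF, Q=8μC, V=4.00V)
Op 1: CLOSE 2-1: Q_total=17.00, C_total=5.00, V=3.40; Q2=10.20, Q1=6.80; dissipated=0.267
Op 2: CLOSE 3-2: Q_total=12.20, C_total=6.00, V=2.03; Q3=6.10, Q2=6.10; dissipated=5.603
Op 3: CLOSE 2-4: Q_total=14.10, C_total=5.00, V=2.82; Q2=8.46, Q4=5.64; dissipated=2.321
Op 4: CLOSE 4-1: Q_total=12.44, C_total=4.00, V=3.11; Q4=6.22, Q1=6.22; dissipated=0.168
Final charges: Q1=6.22, Q2=8.46, Q3=6.10, Q4=6.22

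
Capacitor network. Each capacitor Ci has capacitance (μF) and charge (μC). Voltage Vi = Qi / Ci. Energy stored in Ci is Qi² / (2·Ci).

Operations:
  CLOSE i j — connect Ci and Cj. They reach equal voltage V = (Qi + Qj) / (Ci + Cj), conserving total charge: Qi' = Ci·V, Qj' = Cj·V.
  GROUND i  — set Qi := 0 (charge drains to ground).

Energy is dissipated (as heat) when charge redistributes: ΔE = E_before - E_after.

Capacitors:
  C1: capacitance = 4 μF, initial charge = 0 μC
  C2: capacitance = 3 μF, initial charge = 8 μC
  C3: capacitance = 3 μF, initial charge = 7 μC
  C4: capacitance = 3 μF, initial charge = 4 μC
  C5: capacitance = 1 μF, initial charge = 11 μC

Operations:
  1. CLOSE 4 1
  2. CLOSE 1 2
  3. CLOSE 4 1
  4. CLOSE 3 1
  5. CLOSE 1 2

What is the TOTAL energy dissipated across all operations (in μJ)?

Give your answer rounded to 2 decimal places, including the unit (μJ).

Answer: 7.33 μJ

Derivation:
Initial: C1(4μF, Q=0μC, V=0.00V), C2(3μF, Q=8μC, V=2.67V), C3(3μF, Q=7μC, V=2.33V), C4(3μF, Q=4μC, V=1.33V), C5(1μF, Q=11μC, V=11.00V)
Op 1: CLOSE 4-1: Q_total=4.00, C_total=7.00, V=0.57; Q4=1.71, Q1=2.29; dissipated=1.524
Op 2: CLOSE 1-2: Q_total=10.29, C_total=7.00, V=1.47; Q1=5.88, Q2=4.41; dissipated=3.763
Op 3: CLOSE 4-1: Q_total=7.59, C_total=7.00, V=1.08; Q4=3.25, Q1=4.34; dissipated=0.691
Op 4: CLOSE 3-1: Q_total=11.34, C_total=7.00, V=1.62; Q3=4.86, Q1=6.48; dissipated=1.337
Op 5: CLOSE 1-2: Q_total=10.89, C_total=7.00, V=1.56; Q1=6.22, Q2=4.67; dissipated=0.019
Total dissipated: 7.334 μJ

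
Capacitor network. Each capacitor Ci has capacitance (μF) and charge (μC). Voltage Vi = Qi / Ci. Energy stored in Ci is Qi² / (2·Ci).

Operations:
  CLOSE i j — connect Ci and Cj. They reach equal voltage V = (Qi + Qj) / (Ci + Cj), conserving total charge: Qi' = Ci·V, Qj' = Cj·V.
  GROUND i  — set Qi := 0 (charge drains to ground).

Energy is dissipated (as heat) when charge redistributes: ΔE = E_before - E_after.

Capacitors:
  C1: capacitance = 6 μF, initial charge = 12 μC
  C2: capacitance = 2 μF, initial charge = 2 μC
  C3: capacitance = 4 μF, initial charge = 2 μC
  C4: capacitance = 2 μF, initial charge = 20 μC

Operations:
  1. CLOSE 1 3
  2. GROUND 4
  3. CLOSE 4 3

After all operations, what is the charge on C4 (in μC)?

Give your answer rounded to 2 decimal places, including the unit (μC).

Initial: C1(6μF, Q=12μC, V=2.00V), C2(2μF, Q=2μC, V=1.00V), C3(4μF, Q=2μC, V=0.50V), C4(2μF, Q=20μC, V=10.00V)
Op 1: CLOSE 1-3: Q_total=14.00, C_total=10.00, V=1.40; Q1=8.40, Q3=5.60; dissipated=2.700
Op 2: GROUND 4: Q4=0; energy lost=100.000
Op 3: CLOSE 4-3: Q_total=5.60, C_total=6.00, V=0.93; Q4=1.87, Q3=3.73; dissipated=1.307
Final charges: Q1=8.40, Q2=2.00, Q3=3.73, Q4=1.87

Answer: 1.87 μC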